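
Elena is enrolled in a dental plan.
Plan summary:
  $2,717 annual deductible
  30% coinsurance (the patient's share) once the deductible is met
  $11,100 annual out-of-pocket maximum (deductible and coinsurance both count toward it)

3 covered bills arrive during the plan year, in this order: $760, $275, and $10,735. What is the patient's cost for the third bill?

$4,397.90

Claim 1 ($760): fully absorbed by the deductible. Patient pays $760; OOP now $760.
Claim 2 ($275): fully absorbed by the deductible. Cost to patient: $275. OOP to date $1,035.
Claim 3 ($10,735): $1,682 to deductible, leaving $9,053; 30% of $9,053 = $2,715.90. Patient owes $4,397.90 (running OOP $5,432.90).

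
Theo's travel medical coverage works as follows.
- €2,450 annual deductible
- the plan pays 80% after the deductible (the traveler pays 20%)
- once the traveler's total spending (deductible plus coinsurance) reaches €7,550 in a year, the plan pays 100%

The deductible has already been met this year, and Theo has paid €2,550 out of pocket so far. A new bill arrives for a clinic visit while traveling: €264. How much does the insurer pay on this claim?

€211.20

The deductible is already satisfied, so the full bill goes to coinsurance.
20% of €264 = €52.80 falls to the traveler.
Year-to-date out-of-pocket becomes €2,550 + €52.80 = €2,602.80, still under the €7,550 maximum, so no cap applies.
The insurer covers the remainder: €264 − €52.80 = €211.20.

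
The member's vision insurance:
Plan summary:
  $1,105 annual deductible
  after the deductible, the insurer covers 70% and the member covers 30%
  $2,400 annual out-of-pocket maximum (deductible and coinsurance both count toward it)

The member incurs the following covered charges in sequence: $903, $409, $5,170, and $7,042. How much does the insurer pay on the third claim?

#1 ($903): fully absorbed by the deductible. Member pays $903; OOP now $903. Plan pays $903 − $903 = $0.
#2 ($409): deductible takes $202, $207 remains; member's 30% is $62.10. Member owes $264.10 (running OOP $1,167.10). Insurer: $409 − $264.10 = $144.90.
#3 ($5,170): 30% coinsurance on $5,170 = $1,551. That would push OOP to $2,718.10, over the $2,400 cap, so member pays $2,400 − $1,167.10 = $1,232.90. Insurer: $5,170 − $1,232.90 = $3,937.10.

$3,937.10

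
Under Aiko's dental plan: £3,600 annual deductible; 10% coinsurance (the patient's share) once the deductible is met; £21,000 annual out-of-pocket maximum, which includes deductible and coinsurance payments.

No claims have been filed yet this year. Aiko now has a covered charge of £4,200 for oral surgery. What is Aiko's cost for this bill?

Deductible not yet touched, so the first £3,600 of the bill goes to the deductible.
That leaves £4,200 − £3,600 = £600 for coinsurance.
Coinsurance: £600 × 10% = £60.
Patient responsibility before any cap: £3,600 + £60 = £3,660.
Year-to-date out-of-pocket becomes £0 + £3,660 = £3,660, still under the £21,000 maximum, so no cap applies.

£3,660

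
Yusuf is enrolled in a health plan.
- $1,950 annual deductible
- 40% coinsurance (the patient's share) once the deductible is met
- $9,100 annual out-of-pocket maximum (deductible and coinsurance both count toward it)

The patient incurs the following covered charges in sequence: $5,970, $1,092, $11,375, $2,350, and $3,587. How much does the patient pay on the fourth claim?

#1 ($5,970): $1,950 finishes the deductible; $4,020 goes to coinsurance; patient's 40% is $1,608. Cost to patient: $3,558. OOP to date $3,558.
#2 ($1,092): 40% coinsurance on $1,092 = $436.80. Cost to patient: $436.80. OOP to date $3,994.80.
#3 ($11,375): deductible met; 40% of $11,375 = $4,550. Cost to patient: $4,550. OOP to date $8,544.80.
#4 ($2,350): 40% coinsurance on $2,350 = $940. Adding that to $8,544.80 gives $9,484.80, past the $9,100 cap; patient pays only $9,100 − $8,544.80 = $555.20.

$555.20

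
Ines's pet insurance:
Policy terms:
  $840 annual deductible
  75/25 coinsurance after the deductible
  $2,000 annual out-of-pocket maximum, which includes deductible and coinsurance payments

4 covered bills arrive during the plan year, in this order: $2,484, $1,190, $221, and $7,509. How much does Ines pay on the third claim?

Claim 1 ($2,484): deductible takes $840, $1,644 remains; coinsurance $1,644 × 25% = $411. Cost to owner: $1,251. OOP to date $1,251.
Claim 2 ($1,190): 25% coinsurance on $1,190 = $297.50. Owner pays $297.50; OOP now $1,548.50.
Claim 3 ($221): deductible met; 25% of $221 = $55.25. Cost to owner: $55.25. OOP to date $1,603.75.

$55.25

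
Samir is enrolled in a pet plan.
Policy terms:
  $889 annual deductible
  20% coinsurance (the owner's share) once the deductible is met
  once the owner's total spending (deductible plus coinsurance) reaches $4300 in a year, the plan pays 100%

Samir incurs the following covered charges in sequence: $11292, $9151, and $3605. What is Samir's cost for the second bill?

$1330.40

Claim 1 — $11292: $889 to deductible, leaving $10403; coinsurance $10403 × 20% = $2080.60. Owner owes $2969.60 (running OOP $2969.60).
Claim 2 — $9151: 20% coinsurance on $9151 = $1830.20. That would push OOP to $4799.80, over the $4300 cap, so owner pays $4300 − $2969.60 = $1330.40.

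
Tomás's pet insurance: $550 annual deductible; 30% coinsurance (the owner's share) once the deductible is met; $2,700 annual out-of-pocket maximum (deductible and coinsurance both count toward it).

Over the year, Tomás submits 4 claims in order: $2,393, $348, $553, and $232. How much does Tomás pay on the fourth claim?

$69.60

#1 ($2,393): deductible takes $550, $1,843 remains; 30% of $1,843 = $552.90. Cost to owner: $1,102.90. OOP to date $1,102.90.
#2 ($348): deductible met; 30% of $348 = $104.40. Cost to owner: $104.40. OOP to date $1,207.30.
#3 ($553): deductible already satisfied, so owner's share is 30% × $553 = $165.90. Owner owes $165.90 (running OOP $1,373.20).
#4 ($232): deductible met; 30% of $232 = $69.60. Owner owes $69.60 (running OOP $1,442.80).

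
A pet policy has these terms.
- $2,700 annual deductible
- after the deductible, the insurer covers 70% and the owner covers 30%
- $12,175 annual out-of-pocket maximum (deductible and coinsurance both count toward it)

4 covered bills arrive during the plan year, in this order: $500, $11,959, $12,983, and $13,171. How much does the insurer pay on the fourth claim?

$10,518.60

Bill 1, $500: fully absorbed by the deductible. Cost to owner: $500. OOP to date $500. Plan pays $500 − $500 = $0.
Bill 2, $11,959: deductible takes $2,200, $9,759 remains; owner's 30% is $2,927.70. Cost to owner: $5,127.70. OOP to date $5,627.70. Insurer: $11,959 − $5,127.70 = $6,831.30.
Bill 3, $12,983: deductible met; 30% of $12,983 = $3,894.90. Owner pays $3,894.90; OOP now $9,522.60. Insurer: $12,983 − $3,894.90 = $9,088.10.
Bill 4, $13,171: 30% coinsurance on $13,171 = $3,951.30. OOP would hit $13,473.90 > $12,175, so the cap limits the owner to $12,175 − $9,522.60 = $2,652.40. Plan pays $13,171 − $2,652.40 = $10,518.60.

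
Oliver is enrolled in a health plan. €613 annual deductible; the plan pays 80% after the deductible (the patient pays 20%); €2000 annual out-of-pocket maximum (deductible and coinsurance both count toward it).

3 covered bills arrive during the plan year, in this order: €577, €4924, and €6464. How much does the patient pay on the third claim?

€409.40

#1 (€577): all of it applies to the deductible. Patient pays €577; OOP now €577.
#2 (€4924): deductible takes €36, €4888 remains; coinsurance €4888 × 20% = €977.60. Patient owes €1013.60 (running OOP €1590.60).
#3 (€6464): 20% coinsurance on €6464 = €1292.80. That would push OOP to €2883.40, over the €2000 cap, so patient pays €2000 − €1590.60 = €409.40.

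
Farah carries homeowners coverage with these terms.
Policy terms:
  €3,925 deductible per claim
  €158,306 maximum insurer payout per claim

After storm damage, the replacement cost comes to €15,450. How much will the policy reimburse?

€11,525

After the deductible, €15,450 − €3,925 = €11,525 remains.
That's under the €158,306 cap, so the insurer reimburses the full €11,525.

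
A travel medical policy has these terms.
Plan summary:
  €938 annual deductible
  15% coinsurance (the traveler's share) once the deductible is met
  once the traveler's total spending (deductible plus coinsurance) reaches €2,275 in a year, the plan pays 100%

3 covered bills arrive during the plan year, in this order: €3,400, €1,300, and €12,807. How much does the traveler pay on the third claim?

Claim 1 — €3,400: deductible takes €938, €2,462 remains; traveler's 15% is €369.30. Traveler owes €1,307.30 (running OOP €1,307.30).
Claim 2 — €1,300: deductible met; 15% of €1,300 = €195. Traveler pays €195; OOP now €1,502.30.
Claim 3 — €12,807: deductible already satisfied, so traveler's share is 15% × €12,807 = €1,921.05. OOP would hit €3,423.35 > €2,275, so the cap limits the traveler to €2,275 − €1,502.30 = €772.70.

€772.70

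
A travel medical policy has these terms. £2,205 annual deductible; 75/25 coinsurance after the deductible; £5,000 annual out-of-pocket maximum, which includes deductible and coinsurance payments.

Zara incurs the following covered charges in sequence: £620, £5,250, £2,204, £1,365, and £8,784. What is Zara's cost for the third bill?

£551

Bill 1, £620: entire amount goes to the deductible. Traveler pays £620; OOP now £620.
Bill 2, £5,250: £1,585 finishes the deductible; £3,665 goes to coinsurance; 25% of £3,665 = £916.25. Traveler owes £2,501.25 (running OOP £3,121.25).
Bill 3, £2,204: deductible met; 25% of £2,204 = £551. Cost to traveler: £551. OOP to date £3,672.25.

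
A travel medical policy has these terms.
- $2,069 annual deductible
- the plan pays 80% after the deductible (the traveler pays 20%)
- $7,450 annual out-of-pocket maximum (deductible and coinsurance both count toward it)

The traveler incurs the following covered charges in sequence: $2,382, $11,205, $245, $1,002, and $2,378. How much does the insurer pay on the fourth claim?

#1 ($2,382): $2,069 to deductible, leaving $313; coinsurance $313 × 20% = $62.60. Cost to traveler: $2,131.60. OOP to date $2,131.60. Plan pays $2,382 − $2,131.60 = $250.40.
#2 ($11,205): deductible met; 20% of $11,205 = $2,241. Traveler owes $2,241 (running OOP $4,372.60). Plan pays $11,205 − $2,241 = $8,964.
#3 ($245): 20% coinsurance on $245 = $49. Traveler pays $49; OOP now $4,421.60. Insurer: $245 − $49 = $196.
#4 ($1,002): deductible met; 20% of $1,002 = $200.40. Traveler pays $200.40; OOP now $4,622. Plan pays $1,002 − $200.40 = $801.60.

$801.60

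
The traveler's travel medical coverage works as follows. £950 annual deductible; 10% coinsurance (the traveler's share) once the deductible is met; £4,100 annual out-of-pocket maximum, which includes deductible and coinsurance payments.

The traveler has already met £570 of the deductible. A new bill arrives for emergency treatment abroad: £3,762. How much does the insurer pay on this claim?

£3,043.80

Remaining deductible: £950 − £570 = £380.
The remaining £3,382 (= £3,762 − £380) moves to coinsurance.
Coinsurance: £3,382 × 10% = £338.20.
Traveler responsibility before any cap: £380 + £338.20 = £718.20.
Total out-of-pocket so far would be £570 + £718.20 = £1,288.20, below the £4,100 cap — no reduction.
The insurer covers the remainder: £3,762 − £718.20 = £3,043.80.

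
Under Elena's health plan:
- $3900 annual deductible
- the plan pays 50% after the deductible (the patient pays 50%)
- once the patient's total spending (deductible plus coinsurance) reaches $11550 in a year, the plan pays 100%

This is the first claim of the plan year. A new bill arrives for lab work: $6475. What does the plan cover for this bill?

$1287.50

Deductible not yet touched, so the first $3900 of the bill goes to the deductible.
The remaining $2575 (= $6475 − $3900) moves to coinsurance.
Coinsurance: $2575 × 50% = $1287.50.
That puts the patient's cost at $3900 + $1287.50 = $5187.50 before any cap.
Cumulative spending $0 + $5187.50 = $5187.50 stays under the $11550 maximum.
The plan picks up $6475 − $5187.50 = $1287.50.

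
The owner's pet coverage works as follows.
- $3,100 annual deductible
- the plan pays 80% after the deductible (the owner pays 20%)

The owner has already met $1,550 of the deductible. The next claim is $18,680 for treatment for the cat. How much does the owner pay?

$4,976

Remaining deductible: $3,100 − $1,550 = $1,550.
After the $1,550 deductible portion, $18,680 − $1,550 = $17,130 is subject to coinsurance.
Coinsurance: $17,130 × 20% = $3,426.
So the owner owes $1,550 + $3,426 = $4,976.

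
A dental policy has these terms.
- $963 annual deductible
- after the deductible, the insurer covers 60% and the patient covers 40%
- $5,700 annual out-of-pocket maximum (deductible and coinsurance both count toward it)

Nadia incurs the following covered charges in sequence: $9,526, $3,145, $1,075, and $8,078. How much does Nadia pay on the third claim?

Bill 1, $9,526: $963 to deductible, leaving $8,563; patient's 40% is $3,425.20. Patient pays $4,388.20; OOP now $4,388.20.
Bill 2, $3,145: 40% coinsurance on $3,145 = $1,258. Cost to patient: $1,258. OOP to date $5,646.20.
Bill 3, $1,075: deductible already satisfied, so patient's share is 40% × $1,075 = $430. Adding that to $5,646.20 gives $6,076.20, past the $5,700 cap; patient pays only $5,700 − $5,646.20 = $53.80.

$53.80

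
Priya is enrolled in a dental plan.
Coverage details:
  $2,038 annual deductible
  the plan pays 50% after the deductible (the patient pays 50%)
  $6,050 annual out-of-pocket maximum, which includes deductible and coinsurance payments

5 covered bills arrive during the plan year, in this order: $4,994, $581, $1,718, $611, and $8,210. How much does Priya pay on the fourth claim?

$305.50

Claim 1 — $4,994: deductible takes $2,038, $2,956 remains; patient's 50% is $1,478. Patient pays $3,516; OOP now $3,516.
Claim 2 — $581: deductible already satisfied, so patient's share is 50% × $581 = $290.50. Patient owes $290.50 (running OOP $3,806.50).
Claim 3 — $1,718: 50% coinsurance on $1,718 = $859. Patient pays $859; OOP now $4,665.50.
Claim 4 — $611: deductible met; 50% of $611 = $305.50. Cost to patient: $305.50. OOP to date $4,971.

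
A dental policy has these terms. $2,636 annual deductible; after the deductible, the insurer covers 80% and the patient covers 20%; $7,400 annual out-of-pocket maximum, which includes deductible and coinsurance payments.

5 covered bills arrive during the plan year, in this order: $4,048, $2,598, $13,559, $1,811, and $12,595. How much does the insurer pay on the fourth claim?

#1 ($4,048): $2,636 to deductible, leaving $1,412; coinsurance $1,412 × 20% = $282.40. Patient owes $2,918.40 (running OOP $2,918.40). Insurer: $4,048 − $2,918.40 = $1,129.60.
#2 ($2,598): deductible met; 20% of $2,598 = $519.60. Patient owes $519.60 (running OOP $3,438). Plan pays $2,598 − $519.60 = $2,078.40.
#3 ($13,559): deductible met; 20% of $13,559 = $2,711.80. Patient pays $2,711.80; OOP now $6,149.80. Insurer: $13,559 − $2,711.80 = $10,847.20.
#4 ($1,811): 20% coinsurance on $1,811 = $362.20. Cost to patient: $362.20. OOP to date $6,512. Insurer: $1,811 − $362.20 = $1,448.80.

$1,448.80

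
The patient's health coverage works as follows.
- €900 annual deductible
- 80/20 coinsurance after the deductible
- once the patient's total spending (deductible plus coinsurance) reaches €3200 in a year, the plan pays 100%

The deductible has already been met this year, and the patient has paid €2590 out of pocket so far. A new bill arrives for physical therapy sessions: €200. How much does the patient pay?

With the deductible met, the entire €200 is subject to coinsurance.
20% of €200 = €40 falls to the patient.
Total out-of-pocket so far would be €2590 + €40 = €2630, below the €3200 cap — no reduction.

€40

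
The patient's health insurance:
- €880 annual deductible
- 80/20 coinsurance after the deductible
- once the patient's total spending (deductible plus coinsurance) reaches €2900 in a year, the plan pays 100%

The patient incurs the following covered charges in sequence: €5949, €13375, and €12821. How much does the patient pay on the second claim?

€1006.20

Claim 1 (€5949): deductible takes €880, €5069 remains; coinsurance €5069 × 20% = €1013.80. Patient pays €1893.80; OOP now €1893.80.
Claim 2 (€13375): 20% coinsurance on €13375 = €2675. Adding that to €1893.80 gives €4568.80, past the €2900 cap; patient pays only €2900 − €1893.80 = €1006.20.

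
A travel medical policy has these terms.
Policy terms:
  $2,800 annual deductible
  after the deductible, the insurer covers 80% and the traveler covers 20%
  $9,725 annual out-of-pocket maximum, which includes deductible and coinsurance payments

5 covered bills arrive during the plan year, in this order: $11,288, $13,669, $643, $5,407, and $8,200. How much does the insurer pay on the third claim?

Claim 1 ($11,288): deductible takes $2,800, $8,488 remains; traveler's 20% is $1,697.60. Traveler owes $4,497.60 (running OOP $4,497.60). Insurer: $11,288 − $4,497.60 = $6,790.40.
Claim 2 ($13,669): deductible already satisfied, so traveler's share is 20% × $13,669 = $2,733.80. Cost to traveler: $2,733.80. OOP to date $7,231.40. Plan pays $13,669 − $2,733.80 = $10,935.20.
Claim 3 ($643): deductible already satisfied, so traveler's share is 20% × $643 = $128.60. Traveler owes $128.60 (running OOP $7,360). Insurer: $643 − $128.60 = $514.40.

$514.40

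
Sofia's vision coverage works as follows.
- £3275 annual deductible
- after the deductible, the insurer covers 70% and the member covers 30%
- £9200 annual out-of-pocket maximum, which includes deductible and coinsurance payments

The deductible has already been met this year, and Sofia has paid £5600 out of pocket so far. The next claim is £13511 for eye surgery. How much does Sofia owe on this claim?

With the deductible met, the entire £13511 is subject to coinsurance.
Member's 30% share of £13511 is £4053.30.
Year-to-date out-of-pocket would reach £5600 + £4053.30 = £9653.30, above the £9200 maximum, so the member pays only £9200 − £5600 = £3600.

£3600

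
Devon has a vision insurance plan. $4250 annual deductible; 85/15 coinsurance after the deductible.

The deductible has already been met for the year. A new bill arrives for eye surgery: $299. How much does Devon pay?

With the deductible met, the entire $299 is subject to coinsurance.
Member's 15% share of $299 is $44.85.

$44.85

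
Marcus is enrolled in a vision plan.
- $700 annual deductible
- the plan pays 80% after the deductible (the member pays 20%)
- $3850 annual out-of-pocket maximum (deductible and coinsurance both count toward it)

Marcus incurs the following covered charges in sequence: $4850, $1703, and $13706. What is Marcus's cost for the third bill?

Claim 1 ($4850): deductible takes $700, $4150 remains; coinsurance $4150 × 20% = $830. Member owes $1530 (running OOP $1530).
Claim 2 ($1703): deductible already satisfied, so member's share is 20% × $1703 = $340.60. Member owes $340.60 (running OOP $1870.60).
Claim 3 ($13706): 20% coinsurance on $13706 = $2741.20. OOP would hit $4611.80 > $3850, so the cap limits the member to $3850 − $1870.60 = $1979.40.

$1979.40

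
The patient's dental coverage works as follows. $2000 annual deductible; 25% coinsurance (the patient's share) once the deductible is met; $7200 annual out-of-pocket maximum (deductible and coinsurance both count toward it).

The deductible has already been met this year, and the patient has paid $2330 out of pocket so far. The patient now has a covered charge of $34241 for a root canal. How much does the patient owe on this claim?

With the deductible met, the entire $34241 is subject to coinsurance.
25% of $34241 = $8560.25 falls to the patient.
Adding $8560.25 to the $2330 already spent would give $10890.25, which exceeds the $7200 cap; the patient pays just $7200 − $2330 = $4870.

$4870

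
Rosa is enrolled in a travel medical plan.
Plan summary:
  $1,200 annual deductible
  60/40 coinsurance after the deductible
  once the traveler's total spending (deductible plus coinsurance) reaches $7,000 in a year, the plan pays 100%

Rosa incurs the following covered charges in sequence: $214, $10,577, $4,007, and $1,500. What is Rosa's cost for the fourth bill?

$360.80

Claim 1 — $214: all of it applies to the deductible. Traveler owes $214 (running OOP $214).
Claim 2 — $10,577: $986 finishes the deductible; $9,591 goes to coinsurance; 40% of $9,591 = $3,836.40. Cost to traveler: $4,822.40. OOP to date $5,036.40.
Claim 3 — $4,007: deductible met; 40% of $4,007 = $1,602.80. Traveler pays $1,602.80; OOP now $6,639.20.
Claim 4 — $1,500: deductible met; 40% of $1,500 = $600. Adding that to $6,639.20 gives $7,239.20, past the $7,000 cap; traveler pays only $7,000 − $6,639.20 = $360.80.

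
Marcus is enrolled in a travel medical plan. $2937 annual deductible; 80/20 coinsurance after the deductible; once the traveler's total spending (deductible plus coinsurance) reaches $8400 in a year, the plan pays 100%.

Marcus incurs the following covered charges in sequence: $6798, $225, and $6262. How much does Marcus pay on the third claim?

$1252.40

Bill 1, $6798: $2937 finishes the deductible; $3861 goes to coinsurance; 20% of $3861 = $772.20. Traveler pays $3709.20; OOP now $3709.20.
Bill 2, $225: deductible already satisfied, so traveler's share is 20% × $225 = $45. Traveler owes $45 (running OOP $3754.20).
Bill 3, $6262: deductible already satisfied, so traveler's share is 20% × $6262 = $1252.40. Traveler owes $1252.40 (running OOP $5006.60).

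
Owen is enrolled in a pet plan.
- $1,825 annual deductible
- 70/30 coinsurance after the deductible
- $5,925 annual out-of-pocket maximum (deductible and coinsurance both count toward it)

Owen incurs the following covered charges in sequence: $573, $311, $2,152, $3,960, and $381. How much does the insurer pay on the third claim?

Claim 1 ($573): all of it applies to the deductible. Cost to owner: $573. OOP to date $573. Insurer: $573 − $573 = $0.
Claim 2 ($311): entire amount goes to the deductible. Owner pays $311; OOP now $884. Insurer: $311 − $311 = $0.
Claim 3 ($2,152): deductible takes $941, $1,211 remains; owner's 30% is $363.30. Cost to owner: $1,304.30. OOP to date $2,188.30. Insurer: $2,152 − $1,304.30 = $847.70.

$847.70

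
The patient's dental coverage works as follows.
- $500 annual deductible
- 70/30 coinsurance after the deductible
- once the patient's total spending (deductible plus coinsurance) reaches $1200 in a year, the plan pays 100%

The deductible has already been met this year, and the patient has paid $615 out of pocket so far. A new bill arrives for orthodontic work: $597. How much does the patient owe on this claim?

With the deductible met, the entire $597 is subject to coinsurance.
Patient's 30% share of $597 is $179.10.
Total out-of-pocket so far would be $615 + $179.10 = $794.10, below the $1200 cap — no reduction.

$179.10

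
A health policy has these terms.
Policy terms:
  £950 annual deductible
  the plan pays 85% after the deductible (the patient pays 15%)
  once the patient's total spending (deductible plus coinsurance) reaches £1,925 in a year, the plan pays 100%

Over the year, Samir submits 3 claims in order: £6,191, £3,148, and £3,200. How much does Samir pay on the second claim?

#1 (£6,191): £950 to deductible, leaving £5,241; patient's 15% is £786.15. Patient pays £1,736.15; OOP now £1,736.15.
#2 (£3,148): deductible met; 15% of £3,148 = £472.20. OOP would hit £2,208.35 > £1,925, so the cap limits the patient to £1,925 − £1,736.15 = £188.85.

£188.85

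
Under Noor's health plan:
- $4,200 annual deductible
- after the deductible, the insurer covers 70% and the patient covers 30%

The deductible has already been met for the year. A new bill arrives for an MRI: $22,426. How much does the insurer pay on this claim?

$15,698.20

The deductible is already satisfied, so the full bill goes to coinsurance.
30% of $22,426 = $6,727.80 falls to the patient.
The insurer covers the remainder: $22,426 − $6,727.80 = $15,698.20.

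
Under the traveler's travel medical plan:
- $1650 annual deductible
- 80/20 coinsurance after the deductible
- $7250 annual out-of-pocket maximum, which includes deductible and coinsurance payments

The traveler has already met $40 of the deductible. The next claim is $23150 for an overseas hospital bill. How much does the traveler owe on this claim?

Deductible still to meet: $1650 − $40 = $1610.
After the $1610 deductible portion, $23150 − $1610 = $21540 is subject to coinsurance.
Coinsurance: $21540 × 20% = $4308.
Traveler responsibility before any cap: $1610 + $4308 = $5918.
Year-to-date out-of-pocket becomes $40 + $5918 = $5958, still under the $7250 maximum, so no cap applies.

$5918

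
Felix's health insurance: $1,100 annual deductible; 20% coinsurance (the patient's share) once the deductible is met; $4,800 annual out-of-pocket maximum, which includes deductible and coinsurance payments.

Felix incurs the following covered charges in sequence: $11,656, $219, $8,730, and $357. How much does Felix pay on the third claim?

$1,545

#1 ($11,656): deductible takes $1,100, $10,556 remains; 20% of $10,556 = $2,111.20. Patient pays $3,211.20; OOP now $3,211.20.
#2 ($219): deductible already satisfied, so patient's share is 20% × $219 = $43.80. Cost to patient: $43.80. OOP to date $3,255.
#3 ($8,730): 20% coinsurance on $8,730 = $1,746. That would push OOP to $5,001, over the $4,800 cap, so patient pays $4,800 − $3,255 = $1,545.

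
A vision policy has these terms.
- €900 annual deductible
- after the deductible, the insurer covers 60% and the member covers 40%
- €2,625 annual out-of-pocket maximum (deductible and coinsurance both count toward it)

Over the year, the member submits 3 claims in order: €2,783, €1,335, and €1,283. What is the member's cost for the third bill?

€437.80

#1 (€2,783): deductible takes €900, €1,883 remains; member's 40% is €753.20. Cost to member: €1,653.20. OOP to date €1,653.20.
#2 (€1,335): deductible met; 40% of €1,335 = €534. Member pays €534; OOP now €2,187.20.
#3 (€1,283): deductible met; 40% of €1,283 = €513.20. Adding that to €2,187.20 gives €2,700.40, past the €2,625 cap; member pays only €2,625 − €2,187.20 = €437.80.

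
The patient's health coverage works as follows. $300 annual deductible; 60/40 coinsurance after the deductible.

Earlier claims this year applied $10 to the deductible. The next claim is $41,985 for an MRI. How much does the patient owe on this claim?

$16,968

Remaining deductible: $300 − $10 = $290.
After the $290 deductible portion, $41,985 − $290 = $41,695 is subject to coinsurance.
Patient's 40% share of $41,695 is $16,678.
That puts the patient's cost at $290 + $16,678 = $16,968.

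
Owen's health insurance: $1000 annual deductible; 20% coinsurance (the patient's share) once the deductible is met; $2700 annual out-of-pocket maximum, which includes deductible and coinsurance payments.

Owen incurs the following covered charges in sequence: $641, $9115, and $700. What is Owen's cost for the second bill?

$2059

Claim 1 ($641): fully absorbed by the deductible. Cost to patient: $641. OOP to date $641.
Claim 2 ($9115): $359 to deductible, leaving $8756; patient's 20% is $1751.20. Deductible plus coinsurance: $359 + $1751.20 = $2110.20. That would push OOP to $2751.20, over the $2700 cap, so patient pays $2700 − $641 = $2059.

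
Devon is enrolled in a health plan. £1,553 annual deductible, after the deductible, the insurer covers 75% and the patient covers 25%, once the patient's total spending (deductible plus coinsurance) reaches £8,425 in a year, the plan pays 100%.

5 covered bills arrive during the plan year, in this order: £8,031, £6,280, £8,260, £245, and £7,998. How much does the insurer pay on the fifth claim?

Bill 1, £8,031: £1,553 finishes the deductible; £6,478 goes to coinsurance; 25% of £6,478 = £1,619.50. Cost to patient: £3,172.50. OOP to date £3,172.50. Plan pays £8,031 − £3,172.50 = £4,858.50.
Bill 2, £6,280: deductible met; 25% of £6,280 = £1,570. Patient owes £1,570 (running OOP £4,742.50). Plan pays £6,280 − £1,570 = £4,710.
Bill 3, £8,260: 25% coinsurance on £8,260 = £2,065. Cost to patient: £2,065. OOP to date £6,807.50. Plan pays £8,260 − £2,065 = £6,195.
Bill 4, £245: deductible met; 25% of £245 = £61.25. Patient owes £61.25 (running OOP £6,868.75). Insurer: £245 − £61.25 = £183.75.
Bill 5, £7,998: 25% coinsurance on £7,998 = £1,999.50. Adding that to £6,868.75 gives £8,868.25, past the £8,425 cap; patient pays only £8,425 − £6,868.75 = £1,556.25. Plan pays £7,998 − £1,556.25 = £6,441.75.

£6,441.75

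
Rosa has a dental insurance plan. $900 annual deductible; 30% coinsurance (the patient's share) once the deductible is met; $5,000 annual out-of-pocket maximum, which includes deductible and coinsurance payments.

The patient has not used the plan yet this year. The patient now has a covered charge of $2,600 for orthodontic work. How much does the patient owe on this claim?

The full $900 deductible is still open; $900 of this bill applies to it.
That leaves $2,600 − $900 = $1,700 for coinsurance.
30% of $1,700 = $510 falls to the patient.
So the patient owes $900 + $510 = $1,410 before any cap.
Year-to-date out-of-pocket becomes $0 + $1,410 = $1,410, still under the $5,000 maximum, so no cap applies.

$1,410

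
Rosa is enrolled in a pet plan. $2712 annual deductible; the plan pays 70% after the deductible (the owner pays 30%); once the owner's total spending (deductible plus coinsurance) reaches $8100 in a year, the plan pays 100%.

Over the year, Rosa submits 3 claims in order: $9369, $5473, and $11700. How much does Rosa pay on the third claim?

Claim 1 — $9369: $2712 finishes the deductible; $6657 goes to coinsurance; owner's 30% is $1997.10. Cost to owner: $4709.10. OOP to date $4709.10.
Claim 2 — $5473: deductible already satisfied, so owner's share is 30% × $5473 = $1641.90. Owner owes $1641.90 (running OOP $6351).
Claim 3 — $11700: deductible met; 30% of $11700 = $3510. Adding that to $6351 gives $9861, past the $8100 cap; owner pays only $8100 − $6351 = $1749.

$1749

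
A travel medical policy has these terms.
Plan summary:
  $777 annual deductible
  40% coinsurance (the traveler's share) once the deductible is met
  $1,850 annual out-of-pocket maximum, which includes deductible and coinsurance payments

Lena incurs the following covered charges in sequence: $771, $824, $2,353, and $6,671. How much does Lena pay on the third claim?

$745.80

Claim 1 — $771: fully absorbed by the deductible. Traveler owes $771 (running OOP $771).
Claim 2 — $824: $6 to deductible, leaving $818; 40% of $818 = $327.20. Traveler pays $333.20; OOP now $1,104.20.
Claim 3 — $2,353: 40% coinsurance on $2,353 = $941.20. Adding that to $1,104.20 gives $2,045.40, past the $1,850 cap; traveler pays only $1,850 − $1,104.20 = $745.80.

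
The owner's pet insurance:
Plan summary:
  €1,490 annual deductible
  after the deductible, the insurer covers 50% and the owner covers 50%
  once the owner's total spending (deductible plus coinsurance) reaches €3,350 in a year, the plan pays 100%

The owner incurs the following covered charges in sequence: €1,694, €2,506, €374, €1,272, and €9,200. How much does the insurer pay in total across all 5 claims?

€11,696

Bill 1, €1,694: €1,490 to deductible, leaving €204; owner's 50% is €102. Cost to owner: €1,592. OOP to date €1,592. Insurer: €1,694 − €1,592 = €102.
Bill 2, €2,506: 50% coinsurance on €2,506 = €1,253. Owner pays €1,253; OOP now €2,845. Plan pays €2,506 − €1,253 = €1,253.
Bill 3, €374: 50% coinsurance on €374 = €187. Owner pays €187; OOP now €3,032. Plan pays €374 − €187 = €187.
Bill 4, €1,272: 50% coinsurance on €1,272 = €636. Adding that to €3,032 gives €3,668, past the €3,350 cap; owner pays only €3,350 − €3,032 = €318. Plan pays €1,272 − €318 = €954.
Bill 5, €9,200: 50% coinsurance on €9,200 = €4,600. OOP would hit €7,950 > €3,350, so the cap limits the owner to €3,350 − €3,350 = €0. Plan pays €9,200 − €0 = €9,200.
Insurer total = bills − owner's total = €15,046 − €3,350 = €11,696.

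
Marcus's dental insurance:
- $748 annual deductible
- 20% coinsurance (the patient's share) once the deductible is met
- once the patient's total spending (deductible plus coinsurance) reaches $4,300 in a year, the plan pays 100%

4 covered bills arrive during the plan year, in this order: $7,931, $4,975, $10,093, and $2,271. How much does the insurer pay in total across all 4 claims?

#1 ($7,931): $748 to deductible, leaving $7,183; 20% of $7,183 = $1,436.60. Patient owes $2,184.60 (running OOP $2,184.60). Insurer: $7,931 − $2,184.60 = $5,746.40.
#2 ($4,975): deductible met; 20% of $4,975 = $995. Cost to patient: $995. OOP to date $3,179.60. Plan pays $4,975 − $995 = $3,980.
#3 ($10,093): 20% coinsurance on $10,093 = $2,018.60. That would push OOP to $5,198.20, over the $4,300 cap, so patient pays $4,300 − $3,179.60 = $1,120.40. Insurer: $10,093 − $1,120.40 = $8,972.60.
#4 ($2,271): deductible met; 20% of $2,271 = $454.20. OOP would hit $4,754.20 > $4,300, so the cap limits the patient to $4,300 − $4,300 = $0. Plan pays $2,271 − $0 = $2,271.
Insurer total: $5,746.40 + $3,980 + $8,972.60 + $2,271 = $20,970.

$20,970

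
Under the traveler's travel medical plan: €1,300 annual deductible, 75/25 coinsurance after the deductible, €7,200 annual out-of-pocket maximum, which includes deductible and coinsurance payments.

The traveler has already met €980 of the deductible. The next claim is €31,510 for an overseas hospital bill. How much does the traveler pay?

€6,220

Remaining deductible: €1,300 − €980 = €320.
The remaining €31,190 (= €31,510 − €320) moves to coinsurance.
Coinsurance: €31,190 × 25% = €7,797.50.
Traveler responsibility before any cap: €320 + €7,797.50 = €8,117.50.
Adding €8,117.50 to the €980 already spent would give €9,097.50, which exceeds the €7,200 cap; the traveler pays just €7,200 − €980 = €6,220.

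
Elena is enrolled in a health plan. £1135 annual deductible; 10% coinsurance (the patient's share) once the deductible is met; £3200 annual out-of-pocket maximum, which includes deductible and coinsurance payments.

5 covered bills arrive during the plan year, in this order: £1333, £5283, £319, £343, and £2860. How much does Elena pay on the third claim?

#1 (£1333): £1135 finishes the deductible; £198 goes to coinsurance; coinsurance £198 × 10% = £19.80. Patient pays £1154.80; OOP now £1154.80.
#2 (£5283): deductible met; 10% of £5283 = £528.30. Patient pays £528.30; OOP now £1683.10.
#3 (£319): deductible met; 10% of £319 = £31.90. Cost to patient: £31.90. OOP to date £1715.

£31.90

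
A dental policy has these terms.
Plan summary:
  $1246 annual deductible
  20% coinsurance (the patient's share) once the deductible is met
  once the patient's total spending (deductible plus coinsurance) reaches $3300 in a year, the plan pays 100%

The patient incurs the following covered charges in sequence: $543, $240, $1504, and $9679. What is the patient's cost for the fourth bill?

$1845.80

Claim 1 — $543: entire amount goes to the deductible. Cost to patient: $543. OOP to date $543.
Claim 2 — $240: entire amount goes to the deductible. Patient owes $240 (running OOP $783).
Claim 3 — $1504: $463 to deductible, leaving $1041; 20% of $1041 = $208.20. Patient owes $671.20 (running OOP $1454.20).
Claim 4 — $9679: 20% coinsurance on $9679 = $1935.80. Adding that to $1454.20 gives $3390, past the $3300 cap; patient pays only $3300 − $1454.20 = $1845.80.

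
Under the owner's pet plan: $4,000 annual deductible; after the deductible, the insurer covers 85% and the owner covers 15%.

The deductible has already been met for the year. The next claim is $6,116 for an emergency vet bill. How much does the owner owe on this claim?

$917.40

The deductible is already satisfied, so the full bill goes to coinsurance.
Owner's 15% share of $6,116 is $917.40.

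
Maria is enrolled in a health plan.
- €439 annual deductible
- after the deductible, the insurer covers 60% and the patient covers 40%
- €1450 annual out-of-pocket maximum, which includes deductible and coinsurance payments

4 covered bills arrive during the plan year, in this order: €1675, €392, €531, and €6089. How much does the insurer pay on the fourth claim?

€5941.60

Bill 1, €1675: €439 to deductible, leaving €1236; 40% of €1236 = €494.40. Patient owes €933.40 (running OOP €933.40). Plan pays €1675 − €933.40 = €741.60.
Bill 2, €392: 40% coinsurance on €392 = €156.80. Cost to patient: €156.80. OOP to date €1090.20. Insurer: €392 − €156.80 = €235.20.
Bill 3, €531: deductible already satisfied, so patient's share is 40% × €531 = €212.40. Patient owes €212.40 (running OOP €1302.60). Plan pays €531 − €212.40 = €318.60.
Bill 4, €6089: 40% coinsurance on €6089 = €2435.60. OOP would hit €3738.20 > €1450, so the cap limits the patient to €1450 − €1302.60 = €147.40. Plan pays €6089 − €147.40 = €5941.60.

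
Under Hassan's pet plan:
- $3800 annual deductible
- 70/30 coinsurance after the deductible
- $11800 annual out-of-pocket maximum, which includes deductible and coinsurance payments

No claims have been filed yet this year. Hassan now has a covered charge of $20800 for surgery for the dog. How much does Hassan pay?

Deductible not yet touched, so the first $3800 of the bill goes to the deductible.
That leaves $20800 − $3800 = $17000 for coinsurance.
Owner's 30% share of $17000 is $5100.
So the owner owes $3800 + $5100 = $8900 before any cap.
Year-to-date out-of-pocket becomes $0 + $8900 = $8900, still under the $11800 maximum, so no cap applies.

$8900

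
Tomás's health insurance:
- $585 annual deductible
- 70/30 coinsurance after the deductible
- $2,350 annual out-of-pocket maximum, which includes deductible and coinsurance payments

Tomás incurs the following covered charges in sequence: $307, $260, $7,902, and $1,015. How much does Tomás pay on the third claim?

#1 ($307): entire amount goes to the deductible. Cost to patient: $307. OOP to date $307.
#2 ($260): all of it applies to the deductible. Patient owes $260 (running OOP $567).
#3 ($7,902): $18 to deductible, leaving $7,884; coinsurance $7,884 × 30% = $2,365.20. Claim cost before the cap: $18 + $2,365.20 = $2,383.20. Adding that to $567 gives $2,950.20, past the $2,350 cap; patient pays only $2,350 − $567 = $1,783.

$1,783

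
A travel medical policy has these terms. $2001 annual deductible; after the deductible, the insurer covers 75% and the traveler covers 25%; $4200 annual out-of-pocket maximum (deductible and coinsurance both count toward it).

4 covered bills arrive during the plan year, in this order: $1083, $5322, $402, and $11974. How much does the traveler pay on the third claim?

$100.50

Bill 1, $1083: entire amount goes to the deductible. Cost to traveler: $1083. OOP to date $1083.
Bill 2, $5322: $918 to deductible, leaving $4404; 25% of $4404 = $1101. Traveler owes $2019 (running OOP $3102).
Bill 3, $402: deductible met; 25% of $402 = $100.50. Traveler owes $100.50 (running OOP $3202.50).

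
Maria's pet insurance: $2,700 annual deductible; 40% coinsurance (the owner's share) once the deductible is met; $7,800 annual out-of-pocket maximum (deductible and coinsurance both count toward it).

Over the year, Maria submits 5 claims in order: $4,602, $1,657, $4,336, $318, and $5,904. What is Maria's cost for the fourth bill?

$127.20

Claim 1 ($4,602): $2,700 finishes the deductible; $1,902 goes to coinsurance; owner's 40% is $760.80. Owner pays $3,460.80; OOP now $3,460.80.
Claim 2 ($1,657): deductible met; 40% of $1,657 = $662.80. Cost to owner: $662.80. OOP to date $4,123.60.
Claim 3 ($4,336): 40% coinsurance on $4,336 = $1,734.40. Owner pays $1,734.40; OOP now $5,858.
Claim 4 ($318): deductible met; 40% of $318 = $127.20. Cost to owner: $127.20. OOP to date $5,985.20.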